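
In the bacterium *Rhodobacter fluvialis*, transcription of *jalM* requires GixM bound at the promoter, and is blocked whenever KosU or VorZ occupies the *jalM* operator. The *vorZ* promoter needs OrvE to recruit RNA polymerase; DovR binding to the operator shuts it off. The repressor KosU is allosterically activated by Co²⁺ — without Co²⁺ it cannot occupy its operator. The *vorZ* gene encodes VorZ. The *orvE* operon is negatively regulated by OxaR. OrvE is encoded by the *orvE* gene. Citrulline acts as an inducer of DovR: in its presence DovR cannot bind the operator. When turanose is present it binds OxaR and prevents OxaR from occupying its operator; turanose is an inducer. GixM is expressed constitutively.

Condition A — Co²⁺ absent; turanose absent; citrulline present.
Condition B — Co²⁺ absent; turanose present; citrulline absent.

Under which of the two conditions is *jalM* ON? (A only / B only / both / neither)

both

Condition A:
GixM is produced constitutively and is active.
Co²⁺ is absent, so KosU is inactive.
Turanose is absent, so OxaR is active.
With repressor OxaR bound, *orvE* is not transcribed.
So OrvE is not produced.
Citrulline is present, so DovR is inactive.
Required activator OrvE is absent, so *vorZ* is not transcribed.
So VorZ is not produced.
No repressor is bound and GixM is active, so *jalM* is transcribed.
→ *jalM* is ON in A.
Condition B:
GixM is produced constitutively and is active.
Co²⁺ is absent, so KosU is inactive.
Turanose is present, so OxaR is inactive.
With no repressor bound, *orvE* is transcribed.
So OrvE is produced and active.
Citrulline is absent, so DovR is active.
With repressor DovR bound, *vorZ* is not transcribed.
So VorZ is not produced.
No repressor is bound and GixM is active, so *jalM* is transcribed.
→ *jalM* is ON in B.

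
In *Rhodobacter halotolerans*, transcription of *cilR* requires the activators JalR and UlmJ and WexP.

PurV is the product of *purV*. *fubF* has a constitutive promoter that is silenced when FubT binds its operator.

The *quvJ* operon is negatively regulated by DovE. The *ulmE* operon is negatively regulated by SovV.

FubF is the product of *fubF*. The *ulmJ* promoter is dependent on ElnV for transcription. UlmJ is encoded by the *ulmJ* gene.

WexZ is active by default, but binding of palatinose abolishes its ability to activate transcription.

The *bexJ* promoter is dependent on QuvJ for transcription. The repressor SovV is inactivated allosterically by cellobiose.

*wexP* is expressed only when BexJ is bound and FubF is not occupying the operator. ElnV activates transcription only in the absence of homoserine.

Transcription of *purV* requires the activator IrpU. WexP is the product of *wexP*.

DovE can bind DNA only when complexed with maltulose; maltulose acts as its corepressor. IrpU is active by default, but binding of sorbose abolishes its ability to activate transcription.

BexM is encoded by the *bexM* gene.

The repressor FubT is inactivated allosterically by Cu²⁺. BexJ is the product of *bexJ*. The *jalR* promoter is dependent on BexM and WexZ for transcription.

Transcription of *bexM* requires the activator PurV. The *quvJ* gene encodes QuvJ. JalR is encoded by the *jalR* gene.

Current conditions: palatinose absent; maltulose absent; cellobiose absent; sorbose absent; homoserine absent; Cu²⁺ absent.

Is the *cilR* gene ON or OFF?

ON

Sorbose is absent, so IrpU is active.
No repressor is bound and IrpU is active, so *purV* is transcribed.
So PurV is produced and active.
No repressor is bound and PurV is active, so *bexM* is transcribed.
So BexM is produced and active.
Palatinose is absent, so WexZ is active.
No repressor is bound and BexM and WexZ are active, so *jalR* is transcribed.
So JalR is produced and active.
Homoserine is absent, so ElnV is active.
No repressor is bound and ElnV is active, so *ulmJ* is transcribed.
So UlmJ is produced and active.
Cu²⁺ is absent, so FubT is active.
With repressor FubT bound, *fubF* is not transcribed.
So FubF is not produced.
Maltulose is absent, so DovE is inactive.
With no repressor bound, *quvJ* is transcribed.
So QuvJ is produced and active.
No repressor is bound and QuvJ is active, so *bexJ* is transcribed.
So BexJ is produced and active.
No repressor is bound and BexJ is active, so *wexP* is transcribed.
So WexP is produced and active.
No repressor is bound and JalR and UlmJ and WexP are active, so *cilR* is transcribed.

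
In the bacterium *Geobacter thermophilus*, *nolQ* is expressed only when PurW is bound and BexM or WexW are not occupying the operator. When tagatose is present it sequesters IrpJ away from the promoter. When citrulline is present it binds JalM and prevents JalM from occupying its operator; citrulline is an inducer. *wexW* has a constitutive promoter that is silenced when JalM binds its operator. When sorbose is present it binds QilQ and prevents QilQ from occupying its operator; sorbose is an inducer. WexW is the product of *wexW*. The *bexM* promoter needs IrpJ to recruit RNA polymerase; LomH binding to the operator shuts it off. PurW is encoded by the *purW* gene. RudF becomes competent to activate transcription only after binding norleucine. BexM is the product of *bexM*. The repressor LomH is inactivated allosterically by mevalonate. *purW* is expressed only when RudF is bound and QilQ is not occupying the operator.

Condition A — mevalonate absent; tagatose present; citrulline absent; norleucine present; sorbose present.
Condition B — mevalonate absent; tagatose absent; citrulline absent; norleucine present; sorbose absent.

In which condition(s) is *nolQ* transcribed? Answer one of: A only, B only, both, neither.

A only

Condition A:
Mevalonate is absent, so LomH is active.
Tagatose is present, so IrpJ is inactive.
With repressor LomH bound, *bexM* is not transcribed.
So BexM is not produced.
Citrulline is absent, so JalM is active.
With repressor JalM bound, *wexW* is not transcribed.
So WexW is not produced.
Norleucine is present, so RudF is active.
Sorbose is present, so QilQ is inactive.
No repressor is bound and RudF is active, so *purW* is transcribed.
So PurW is produced and active.
No repressor is bound and PurW is active, so *nolQ* is transcribed.
→ *nolQ* is ON in A.
Condition B:
Mevalonate is absent, so LomH is active.
Tagatose is absent, so IrpJ is active.
With repressor LomH bound, *bexM* is not transcribed.
So BexM is not produced.
Citrulline is absent, so JalM is active.
With repressor JalM bound, *wexW* is not transcribed.
So WexW is not produced.
Norleucine is present, so RudF is active.
Sorbose is absent, so QilQ is active.
With repressor QilQ bound, *purW* is not transcribed.
So PurW is not produced.
Required activator PurW is absent, so *nolQ* is not transcribed.
→ *nolQ* is OFF in B.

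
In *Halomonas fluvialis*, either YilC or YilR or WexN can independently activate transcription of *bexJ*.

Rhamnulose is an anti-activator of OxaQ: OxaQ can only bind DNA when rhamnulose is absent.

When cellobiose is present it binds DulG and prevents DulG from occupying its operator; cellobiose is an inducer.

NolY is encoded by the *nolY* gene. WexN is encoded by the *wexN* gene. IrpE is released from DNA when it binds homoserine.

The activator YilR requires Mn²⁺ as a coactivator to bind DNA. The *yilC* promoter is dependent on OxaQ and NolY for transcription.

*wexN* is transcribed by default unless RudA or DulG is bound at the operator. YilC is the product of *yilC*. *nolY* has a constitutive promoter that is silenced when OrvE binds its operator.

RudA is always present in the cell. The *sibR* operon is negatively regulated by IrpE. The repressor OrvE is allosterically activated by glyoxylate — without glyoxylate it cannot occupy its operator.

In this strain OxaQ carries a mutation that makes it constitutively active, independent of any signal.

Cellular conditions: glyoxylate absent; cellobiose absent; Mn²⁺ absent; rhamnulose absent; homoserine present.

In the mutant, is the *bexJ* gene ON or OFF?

OxaQ is constitutively active in this strain.
Glyoxylate is absent, so OrvE is inactive.
With no repressor bound, *nolY* is transcribed.
So NolY is produced and active.
No repressor is bound and OxaQ and NolY are active, so *yilC* is transcribed.
So YilC is produced and active.
Mn²⁺ is absent, so YilR is inactive.
RudA is produced constitutively and is active.
Cellobiose is absent, so DulG is active.
With repressor RudA bound, *wexN* is not transcribed.
So WexN is not produced.
Activator YilC is present, so *bexJ* is transcribed.

ON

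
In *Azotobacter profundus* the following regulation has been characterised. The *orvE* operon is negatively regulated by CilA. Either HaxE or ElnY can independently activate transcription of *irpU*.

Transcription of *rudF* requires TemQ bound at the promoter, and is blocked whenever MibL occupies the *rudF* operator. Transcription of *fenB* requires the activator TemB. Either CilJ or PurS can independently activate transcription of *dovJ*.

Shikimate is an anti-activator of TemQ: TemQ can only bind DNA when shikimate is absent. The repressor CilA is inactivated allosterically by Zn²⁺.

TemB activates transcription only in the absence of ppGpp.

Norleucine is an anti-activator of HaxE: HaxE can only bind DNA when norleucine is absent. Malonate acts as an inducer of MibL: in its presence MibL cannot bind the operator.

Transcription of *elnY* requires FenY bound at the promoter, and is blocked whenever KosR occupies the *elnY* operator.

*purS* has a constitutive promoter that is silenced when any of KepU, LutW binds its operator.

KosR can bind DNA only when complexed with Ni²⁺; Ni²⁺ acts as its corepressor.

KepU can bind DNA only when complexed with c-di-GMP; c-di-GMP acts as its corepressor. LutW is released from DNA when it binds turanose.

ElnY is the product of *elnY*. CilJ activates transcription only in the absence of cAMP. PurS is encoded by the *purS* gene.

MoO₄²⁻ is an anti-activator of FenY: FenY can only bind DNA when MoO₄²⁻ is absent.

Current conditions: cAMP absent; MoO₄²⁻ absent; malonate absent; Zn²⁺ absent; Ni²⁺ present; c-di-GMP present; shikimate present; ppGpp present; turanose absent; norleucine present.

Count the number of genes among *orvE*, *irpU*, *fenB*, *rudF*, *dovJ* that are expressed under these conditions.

Zn²⁺ is absent, so CilA is active.
With repressor CilA bound, *orvE* is not transcribed.
→ *orvE* is OFF.
Norleucine is present, so HaxE is inactive.
Ni²⁺ is present, so KosR is active.
MoO₄²⁻ is absent, so FenY is active.
With repressor KosR bound, *elnY* is not transcribed.
So ElnY is not produced.
No activator is available at the *irpU* promoter, so *irpU* is not transcribed.
→ *irpU* is OFF.
ppGpp is present, so TemB is inactive.
Required activator TemB is absent, so *fenB* is not transcribed.
→ *fenB* is OFF.
Malonate is absent, so MibL is active.
Shikimate is present, so TemQ is inactive.
With repressor MibL bound, *rudF* is not transcribed.
→ *rudF* is OFF.
cAMP is absent, so CilJ is active.
c-di-GMP is present, so KepU is active.
Turanose is absent, so LutW is active.
With repressor KepU bound, *purS* is not transcribed.
So PurS is not produced.
Activator CilJ is present, so *dovJ* is transcribed.
→ *dovJ* is ON.
1 of the 5 genes is transcribed.

1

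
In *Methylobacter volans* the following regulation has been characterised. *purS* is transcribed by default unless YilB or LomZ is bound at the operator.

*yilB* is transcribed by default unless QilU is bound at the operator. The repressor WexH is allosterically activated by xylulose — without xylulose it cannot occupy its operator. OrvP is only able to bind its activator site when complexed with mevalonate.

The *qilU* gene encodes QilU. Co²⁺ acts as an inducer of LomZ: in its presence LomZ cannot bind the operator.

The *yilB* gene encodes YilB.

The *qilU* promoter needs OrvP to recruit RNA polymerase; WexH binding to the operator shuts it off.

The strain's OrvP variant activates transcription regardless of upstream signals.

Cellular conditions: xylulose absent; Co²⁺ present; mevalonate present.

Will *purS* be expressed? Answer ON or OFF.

ON

Xylulose is absent, so WexH is inactive.
OrvP is constitutively active in this strain.
No repressor is bound and OrvP is active, so *qilU* is transcribed.
So QilU is produced and active.
With repressor QilU bound, *yilB* is not transcribed.
So YilB is not produced.
Co²⁺ is present, so LomZ is inactive.
With no repressor bound, *purS* is transcribed.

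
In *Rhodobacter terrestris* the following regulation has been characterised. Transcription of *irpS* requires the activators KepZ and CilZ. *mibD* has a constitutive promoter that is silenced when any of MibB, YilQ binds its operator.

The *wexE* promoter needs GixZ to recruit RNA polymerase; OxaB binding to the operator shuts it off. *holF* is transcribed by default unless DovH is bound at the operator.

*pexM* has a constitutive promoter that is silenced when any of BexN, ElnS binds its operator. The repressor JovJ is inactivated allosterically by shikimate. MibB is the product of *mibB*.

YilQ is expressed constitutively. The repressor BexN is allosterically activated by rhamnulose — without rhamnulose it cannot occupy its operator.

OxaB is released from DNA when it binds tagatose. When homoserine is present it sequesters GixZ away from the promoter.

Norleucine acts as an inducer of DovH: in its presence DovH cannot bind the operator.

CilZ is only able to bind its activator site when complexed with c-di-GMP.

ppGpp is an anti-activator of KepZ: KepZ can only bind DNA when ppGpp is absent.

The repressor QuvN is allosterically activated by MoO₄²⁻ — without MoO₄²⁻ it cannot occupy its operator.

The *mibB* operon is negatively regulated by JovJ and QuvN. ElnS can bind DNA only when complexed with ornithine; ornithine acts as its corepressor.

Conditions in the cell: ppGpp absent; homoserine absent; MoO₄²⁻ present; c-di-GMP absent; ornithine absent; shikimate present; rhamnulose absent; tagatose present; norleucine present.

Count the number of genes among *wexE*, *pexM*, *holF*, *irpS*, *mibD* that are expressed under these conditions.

Homoserine is absent, so GixZ is active.
Tagatose is present, so OxaB is inactive.
No repressor is bound and GixZ is active, so *wexE* is transcribed.
→ *wexE* is ON.
Rhamnulose is absent, so BexN is inactive.
Ornithine is absent, so ElnS is inactive.
With no repressor bound, *pexM* is transcribed.
→ *pexM* is ON.
Norleucine is present, so DovH is inactive.
With no repressor bound, *holF* is transcribed.
→ *holF* is ON.
ppGpp is absent, so KepZ is active.
c-di-GMP is absent, so CilZ is inactive.
Required activator CilZ is absent, so *irpS* is not transcribed.
→ *irpS* is OFF.
Shikimate is present, so JovJ is inactive.
MoO₄²⁻ is present, so QuvN is active.
With repressor QuvN bound, *mibB* is not transcribed.
So MibB is not produced.
YilQ is produced constitutively and is active.
With repressor YilQ bound, *mibD* is not transcribed.
→ *mibD* is OFF.
3 of the 5 genes are transcribed.

3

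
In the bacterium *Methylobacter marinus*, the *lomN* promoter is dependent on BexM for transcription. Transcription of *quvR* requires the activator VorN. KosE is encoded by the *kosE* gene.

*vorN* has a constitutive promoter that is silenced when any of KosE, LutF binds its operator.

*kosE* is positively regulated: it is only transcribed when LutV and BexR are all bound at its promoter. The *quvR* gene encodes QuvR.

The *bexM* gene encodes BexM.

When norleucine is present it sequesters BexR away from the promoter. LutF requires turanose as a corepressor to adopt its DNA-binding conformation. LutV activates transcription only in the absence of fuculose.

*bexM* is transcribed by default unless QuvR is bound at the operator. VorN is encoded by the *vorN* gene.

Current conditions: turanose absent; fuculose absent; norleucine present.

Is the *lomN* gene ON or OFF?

Fuculose is absent, so LutV is active.
Norleucine is present, so BexR is inactive.
Required activator BexR is absent, so *kosE* is not transcribed.
So KosE is not produced.
Turanose is absent, so LutF is inactive.
With no repressor bound, *vorN* is transcribed.
So VorN is produced and active.
No repressor is bound and VorN is active, so *quvR* is transcribed.
So QuvR is produced and active.
With repressor QuvR bound, *bexM* is not transcribed.
So BexM is not produced.
Required activator BexM is absent, so *lomN* is not transcribed.

OFF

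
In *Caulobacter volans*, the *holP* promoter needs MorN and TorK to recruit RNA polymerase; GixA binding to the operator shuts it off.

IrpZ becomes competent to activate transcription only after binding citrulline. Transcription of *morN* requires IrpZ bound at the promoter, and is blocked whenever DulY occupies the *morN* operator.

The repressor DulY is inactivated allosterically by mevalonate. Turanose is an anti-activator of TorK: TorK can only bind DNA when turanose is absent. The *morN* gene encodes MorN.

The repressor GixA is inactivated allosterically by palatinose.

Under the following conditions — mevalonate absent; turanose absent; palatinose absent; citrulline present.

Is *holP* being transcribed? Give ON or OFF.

Citrulline is present, so IrpZ is active.
Mevalonate is absent, so DulY is active.
With repressor DulY bound, *morN* is not transcribed.
So MorN is not produced.
Palatinose is absent, so GixA is active.
Turanose is absent, so TorK is active.
With repressor GixA bound, *holP* is not transcribed.

OFF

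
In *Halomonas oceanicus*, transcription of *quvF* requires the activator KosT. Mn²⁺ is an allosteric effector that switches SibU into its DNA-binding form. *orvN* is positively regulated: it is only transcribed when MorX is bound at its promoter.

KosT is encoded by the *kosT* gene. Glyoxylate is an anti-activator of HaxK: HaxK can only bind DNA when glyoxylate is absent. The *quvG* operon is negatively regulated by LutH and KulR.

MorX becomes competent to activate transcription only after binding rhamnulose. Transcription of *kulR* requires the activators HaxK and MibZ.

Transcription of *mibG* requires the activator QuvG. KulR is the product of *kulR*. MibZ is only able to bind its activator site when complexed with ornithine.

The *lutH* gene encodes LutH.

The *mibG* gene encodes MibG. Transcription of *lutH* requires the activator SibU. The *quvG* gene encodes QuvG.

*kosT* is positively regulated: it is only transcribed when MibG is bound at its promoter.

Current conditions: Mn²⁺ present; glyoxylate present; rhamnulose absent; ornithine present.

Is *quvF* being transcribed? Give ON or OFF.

Mn²⁺ is present, so SibU is active.
No repressor is bound and SibU is active, so *lutH* is transcribed.
So LutH is produced and active.
Glyoxylate is present, so HaxK is inactive.
Ornithine is present, so MibZ is active.
Required activator HaxK is absent, so *kulR* is not transcribed.
So KulR is not produced.
With repressor LutH bound, *quvG* is not transcribed.
So QuvG is not produced.
Required activator QuvG is absent, so *mibG* is not transcribed.
So MibG is not produced.
Required activator MibG is absent, so *kosT* is not transcribed.
So KosT is not produced.
Required activator KosT is absent, so *quvF* is not transcribed.

OFF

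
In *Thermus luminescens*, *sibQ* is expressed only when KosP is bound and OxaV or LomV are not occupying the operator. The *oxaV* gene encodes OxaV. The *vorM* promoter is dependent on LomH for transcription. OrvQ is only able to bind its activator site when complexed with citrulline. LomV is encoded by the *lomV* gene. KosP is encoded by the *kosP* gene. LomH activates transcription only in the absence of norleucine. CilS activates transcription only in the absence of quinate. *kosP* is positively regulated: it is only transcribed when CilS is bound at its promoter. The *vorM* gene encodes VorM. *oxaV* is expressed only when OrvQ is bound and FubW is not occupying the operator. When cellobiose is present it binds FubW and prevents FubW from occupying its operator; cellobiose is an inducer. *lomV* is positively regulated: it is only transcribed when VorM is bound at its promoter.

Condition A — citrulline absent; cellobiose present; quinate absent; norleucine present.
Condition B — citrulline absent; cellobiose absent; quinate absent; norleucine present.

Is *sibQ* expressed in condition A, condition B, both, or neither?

Condition A:
Citrulline is absent, so OrvQ is inactive.
Cellobiose is present, so FubW is inactive.
Required activator OrvQ is absent, so *oxaV* is not transcribed.
So OxaV is not produced.
Quinate is absent, so CilS is active.
No repressor is bound and CilS is active, so *kosP* is transcribed.
So KosP is produced and active.
Norleucine is present, so LomH is inactive.
Required activator LomH is absent, so *vorM* is not transcribed.
So VorM is not produced.
Required activator VorM is absent, so *lomV* is not transcribed.
So LomV is not produced.
No repressor is bound and KosP is active, so *sibQ* is transcribed.
→ *sibQ* is ON in A.
Condition B:
Citrulline is absent, so OrvQ is inactive.
Cellobiose is absent, so FubW is active.
With repressor FubW bound, *oxaV* is not transcribed.
So OxaV is not produced.
Quinate is absent, so CilS is active.
No repressor is bound and CilS is active, so *kosP* is transcribed.
So KosP is produced and active.
Norleucine is present, so LomH is inactive.
Required activator LomH is absent, so *vorM* is not transcribed.
So VorM is not produced.
Required activator VorM is absent, so *lomV* is not transcribed.
So LomV is not produced.
No repressor is bound and KosP is active, so *sibQ* is transcribed.
→ *sibQ* is ON in B.

both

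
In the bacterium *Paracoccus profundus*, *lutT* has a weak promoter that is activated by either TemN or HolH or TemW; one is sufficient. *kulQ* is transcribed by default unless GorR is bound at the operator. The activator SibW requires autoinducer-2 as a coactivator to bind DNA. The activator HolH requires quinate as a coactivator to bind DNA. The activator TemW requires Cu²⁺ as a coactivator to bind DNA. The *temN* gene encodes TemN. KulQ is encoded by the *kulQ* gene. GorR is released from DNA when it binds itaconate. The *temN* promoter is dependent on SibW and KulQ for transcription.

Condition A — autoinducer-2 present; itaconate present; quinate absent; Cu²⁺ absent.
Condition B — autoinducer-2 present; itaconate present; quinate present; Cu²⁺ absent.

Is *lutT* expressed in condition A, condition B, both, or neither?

Condition A:
Autoinducer-2 is present, so SibW is active.
Itaconate is present, so GorR is inactive.
With no repressor bound, *kulQ* is transcribed.
So KulQ is produced and active.
No repressor is bound and SibW and KulQ are active, so *temN* is transcribed.
So TemN is produced and active.
Quinate is absent, so HolH is inactive.
Cu²⁺ is absent, so TemW is inactive.
Activator TemN is present, so *lutT* is transcribed.
→ *lutT* is ON in A.
Condition B:
Autoinducer-2 is present, so SibW is active.
Itaconate is present, so GorR is inactive.
With no repressor bound, *kulQ* is transcribed.
So KulQ is produced and active.
No repressor is bound and SibW and KulQ are active, so *temN* is transcribed.
So TemN is produced and active.
Quinate is present, so HolH is active.
Cu²⁺ is absent, so TemW is inactive.
Activator TemN is present, so *lutT* is transcribed.
→ *lutT* is ON in B.

both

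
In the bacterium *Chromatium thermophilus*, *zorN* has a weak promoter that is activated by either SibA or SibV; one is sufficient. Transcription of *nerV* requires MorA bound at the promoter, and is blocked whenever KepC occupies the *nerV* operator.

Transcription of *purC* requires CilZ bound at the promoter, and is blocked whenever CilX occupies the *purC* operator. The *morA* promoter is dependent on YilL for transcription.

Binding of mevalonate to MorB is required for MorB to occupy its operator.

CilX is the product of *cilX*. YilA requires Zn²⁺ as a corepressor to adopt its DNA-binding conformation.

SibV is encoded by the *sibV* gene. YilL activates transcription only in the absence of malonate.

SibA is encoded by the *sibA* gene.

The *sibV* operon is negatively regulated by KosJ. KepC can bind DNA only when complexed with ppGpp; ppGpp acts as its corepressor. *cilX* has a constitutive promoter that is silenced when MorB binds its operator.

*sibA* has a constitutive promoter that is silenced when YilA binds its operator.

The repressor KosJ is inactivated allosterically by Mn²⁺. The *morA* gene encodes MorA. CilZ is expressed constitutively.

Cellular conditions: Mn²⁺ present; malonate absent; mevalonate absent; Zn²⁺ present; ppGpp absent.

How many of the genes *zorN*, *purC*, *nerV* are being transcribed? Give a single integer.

Zn²⁺ is present, so YilA is active.
With repressor YilA bound, *sibA* is not transcribed.
So SibA is not produced.
Mn²⁺ is present, so KosJ is inactive.
With no repressor bound, *sibV* is transcribed.
So SibV is produced and active.
Activator SibV is present, so *zorN* is transcribed.
→ *zorN* is ON.
CilZ is produced constitutively and is active.
Mevalonate is absent, so MorB is inactive.
With no repressor bound, *cilX* is transcribed.
So CilX is produced and active.
With repressor CilX bound, *purC* is not transcribed.
→ *purC* is OFF.
ppGpp is absent, so KepC is inactive.
Malonate is absent, so YilL is active.
No repressor is bound and YilL is active, so *morA* is transcribed.
So MorA is produced and active.
No repressor is bound and MorA is active, so *nerV* is transcribed.
→ *nerV* is ON.
2 of the 3 genes are transcribed.

2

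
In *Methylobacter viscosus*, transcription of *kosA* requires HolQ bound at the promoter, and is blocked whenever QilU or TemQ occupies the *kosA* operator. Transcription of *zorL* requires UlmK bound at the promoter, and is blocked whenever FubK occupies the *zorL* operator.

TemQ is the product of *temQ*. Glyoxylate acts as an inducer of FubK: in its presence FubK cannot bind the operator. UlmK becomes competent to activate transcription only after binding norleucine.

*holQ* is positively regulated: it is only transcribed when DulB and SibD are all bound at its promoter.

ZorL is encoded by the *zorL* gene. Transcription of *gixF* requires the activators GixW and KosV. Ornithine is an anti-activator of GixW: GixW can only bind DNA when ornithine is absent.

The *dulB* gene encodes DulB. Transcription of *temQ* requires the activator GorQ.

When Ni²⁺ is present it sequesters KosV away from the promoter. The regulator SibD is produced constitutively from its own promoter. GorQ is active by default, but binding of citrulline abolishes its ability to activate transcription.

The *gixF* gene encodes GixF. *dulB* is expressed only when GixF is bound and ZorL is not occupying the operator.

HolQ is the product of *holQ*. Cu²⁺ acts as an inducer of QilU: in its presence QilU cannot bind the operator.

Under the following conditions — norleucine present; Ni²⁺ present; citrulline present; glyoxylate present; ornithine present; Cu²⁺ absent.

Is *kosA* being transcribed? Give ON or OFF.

OFF

Norleucine is present, so UlmK is active.
Glyoxylate is present, so FubK is inactive.
No repressor is bound and UlmK is active, so *zorL* is transcribed.
So ZorL is produced and active.
Ornithine is present, so GixW is inactive.
Ni²⁺ is present, so KosV is inactive.
Required activator GixW is absent, so *gixF* is not transcribed.
So GixF is not produced.
With repressor ZorL bound, *dulB* is not transcribed.
So DulB is not produced.
SibD is produced constitutively and is active.
Required activator DulB is absent, so *holQ* is not transcribed.
So HolQ is not produced.
Cu²⁺ is absent, so QilU is active.
Citrulline is present, so GorQ is inactive.
Required activator GorQ is absent, so *temQ* is not transcribed.
So TemQ is not produced.
With repressor QilU bound, *kosA* is not transcribed.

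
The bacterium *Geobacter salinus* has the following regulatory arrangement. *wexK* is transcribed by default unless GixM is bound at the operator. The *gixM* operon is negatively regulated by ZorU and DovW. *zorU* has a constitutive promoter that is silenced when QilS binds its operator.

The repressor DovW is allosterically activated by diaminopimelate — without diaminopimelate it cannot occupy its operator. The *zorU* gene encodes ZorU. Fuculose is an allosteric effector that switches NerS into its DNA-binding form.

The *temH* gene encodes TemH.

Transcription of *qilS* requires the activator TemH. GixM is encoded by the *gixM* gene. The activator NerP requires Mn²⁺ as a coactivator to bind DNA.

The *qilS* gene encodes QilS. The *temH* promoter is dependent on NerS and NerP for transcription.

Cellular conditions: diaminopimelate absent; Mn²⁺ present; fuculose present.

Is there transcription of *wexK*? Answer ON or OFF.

Fuculose is present, so NerS is active.
Mn²⁺ is present, so NerP is active.
No repressor is bound and NerS and NerP are active, so *temH* is transcribed.
So TemH is produced and active.
No repressor is bound and TemH is active, so *qilS* is transcribed.
So QilS is produced and active.
With repressor QilS bound, *zorU* is not transcribed.
So ZorU is not produced.
Diaminopimelate is absent, so DovW is inactive.
With no repressor bound, *gixM* is transcribed.
So GixM is produced and active.
With repressor GixM bound, *wexK* is not transcribed.

OFF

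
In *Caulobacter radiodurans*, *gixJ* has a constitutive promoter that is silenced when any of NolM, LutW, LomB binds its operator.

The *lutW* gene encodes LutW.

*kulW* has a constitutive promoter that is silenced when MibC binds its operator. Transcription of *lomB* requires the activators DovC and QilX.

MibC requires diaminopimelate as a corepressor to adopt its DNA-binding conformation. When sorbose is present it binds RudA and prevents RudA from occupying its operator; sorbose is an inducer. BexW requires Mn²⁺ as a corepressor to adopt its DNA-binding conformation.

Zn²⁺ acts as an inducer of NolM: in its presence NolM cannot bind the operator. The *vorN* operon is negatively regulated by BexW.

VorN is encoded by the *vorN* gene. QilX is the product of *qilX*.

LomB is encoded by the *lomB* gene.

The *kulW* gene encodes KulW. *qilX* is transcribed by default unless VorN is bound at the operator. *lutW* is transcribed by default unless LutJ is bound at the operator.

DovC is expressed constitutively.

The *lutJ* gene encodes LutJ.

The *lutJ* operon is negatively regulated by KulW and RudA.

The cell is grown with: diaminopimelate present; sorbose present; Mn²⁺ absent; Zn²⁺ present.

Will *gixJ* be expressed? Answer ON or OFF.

ON

Zn²⁺ is present, so NolM is inactive.
Diaminopimelate is present, so MibC is active.
With repressor MibC bound, *kulW* is not transcribed.
So KulW is not produced.
Sorbose is present, so RudA is inactive.
With no repressor bound, *lutJ* is transcribed.
So LutJ is produced and active.
With repressor LutJ bound, *lutW* is not transcribed.
So LutW is not produced.
DovC is produced constitutively and is active.
Mn²⁺ is absent, so BexW is inactive.
With no repressor bound, *vorN* is transcribed.
So VorN is produced and active.
With repressor VorN bound, *qilX* is not transcribed.
So QilX is not produced.
Required activator QilX is absent, so *lomB* is not transcribed.
So LomB is not produced.
With no repressor bound, *gixJ* is transcribed.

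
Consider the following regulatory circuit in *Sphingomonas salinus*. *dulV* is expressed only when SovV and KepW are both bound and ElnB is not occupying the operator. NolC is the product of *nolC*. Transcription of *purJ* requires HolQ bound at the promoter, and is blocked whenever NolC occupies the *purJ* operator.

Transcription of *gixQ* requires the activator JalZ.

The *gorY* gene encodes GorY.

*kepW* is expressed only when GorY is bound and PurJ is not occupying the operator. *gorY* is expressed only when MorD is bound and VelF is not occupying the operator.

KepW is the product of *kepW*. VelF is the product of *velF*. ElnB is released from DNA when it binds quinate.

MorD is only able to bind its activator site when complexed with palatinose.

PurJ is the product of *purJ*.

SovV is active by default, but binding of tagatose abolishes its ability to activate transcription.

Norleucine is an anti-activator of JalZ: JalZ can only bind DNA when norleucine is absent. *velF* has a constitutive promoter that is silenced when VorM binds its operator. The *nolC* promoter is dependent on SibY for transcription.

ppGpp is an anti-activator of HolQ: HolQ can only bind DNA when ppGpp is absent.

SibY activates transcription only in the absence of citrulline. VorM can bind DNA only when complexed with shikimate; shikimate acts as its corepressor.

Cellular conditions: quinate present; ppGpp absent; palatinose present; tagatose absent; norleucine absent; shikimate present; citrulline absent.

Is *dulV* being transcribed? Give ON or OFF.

Quinate is present, so ElnB is inactive.
Tagatose is absent, so SovV is active.
Palatinose is present, so MorD is active.
Shikimate is present, so VorM is active.
With repressor VorM bound, *velF* is not transcribed.
So VelF is not produced.
No repressor is bound and MorD is active, so *gorY* is transcribed.
So GorY is produced and active.
ppGpp is absent, so HolQ is active.
Citrulline is absent, so SibY is active.
No repressor is bound and SibY is active, so *nolC* is transcribed.
So NolC is produced and active.
With repressor NolC bound, *purJ* is not transcribed.
So PurJ is not produced.
No repressor is bound and GorY is active, so *kepW* is transcribed.
So KepW is produced and active.
No repressor is bound and SovV and KepW are active, so *dulV* is transcribed.

ON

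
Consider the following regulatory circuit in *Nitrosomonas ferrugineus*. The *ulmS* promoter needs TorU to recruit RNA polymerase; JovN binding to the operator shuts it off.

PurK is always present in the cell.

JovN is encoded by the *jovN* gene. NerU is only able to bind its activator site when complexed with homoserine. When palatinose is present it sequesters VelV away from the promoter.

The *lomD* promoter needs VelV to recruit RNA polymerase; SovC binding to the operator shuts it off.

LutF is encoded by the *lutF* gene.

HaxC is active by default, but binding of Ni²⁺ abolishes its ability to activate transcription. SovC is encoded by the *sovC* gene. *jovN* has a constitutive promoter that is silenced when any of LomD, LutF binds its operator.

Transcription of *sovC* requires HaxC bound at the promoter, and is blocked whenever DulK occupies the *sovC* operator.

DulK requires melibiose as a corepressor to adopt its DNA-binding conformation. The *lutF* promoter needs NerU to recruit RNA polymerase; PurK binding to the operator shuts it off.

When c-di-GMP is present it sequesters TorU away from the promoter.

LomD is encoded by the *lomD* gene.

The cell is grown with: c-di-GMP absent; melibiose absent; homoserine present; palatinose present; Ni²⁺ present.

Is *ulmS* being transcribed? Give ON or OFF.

Palatinose is present, so VelV is inactive.
Ni²⁺ is present, so HaxC is inactive.
Melibiose is absent, so DulK is inactive.
Required activator HaxC is absent, so *sovC* is not transcribed.
So SovC is not produced.
Required activator VelV is absent, so *lomD* is not transcribed.
So LomD is not produced.
PurK is produced constitutively and is active.
Homoserine is present, so NerU is active.
With repressor PurK bound, *lutF* is not transcribed.
So LutF is not produced.
With no repressor bound, *jovN* is transcribed.
So JovN is produced and active.
c-di-GMP is absent, so TorU is active.
With repressor JovN bound, *ulmS* is not transcribed.

OFF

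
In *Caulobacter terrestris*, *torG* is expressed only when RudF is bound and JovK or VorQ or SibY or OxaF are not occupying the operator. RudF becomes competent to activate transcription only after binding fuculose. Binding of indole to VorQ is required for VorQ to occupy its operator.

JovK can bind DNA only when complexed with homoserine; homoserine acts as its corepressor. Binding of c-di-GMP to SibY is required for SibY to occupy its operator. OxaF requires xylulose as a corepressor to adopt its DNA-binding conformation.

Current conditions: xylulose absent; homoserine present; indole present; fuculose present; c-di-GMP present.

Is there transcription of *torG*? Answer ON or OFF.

OFF

Fuculose is present, so RudF is active.
Homoserine is present, so JovK is active.
Indole is present, so VorQ is active.
c-di-GMP is present, so SibY is active.
Xylulose is absent, so OxaF is inactive.
With repressor JovK bound, *torG* is not transcribed.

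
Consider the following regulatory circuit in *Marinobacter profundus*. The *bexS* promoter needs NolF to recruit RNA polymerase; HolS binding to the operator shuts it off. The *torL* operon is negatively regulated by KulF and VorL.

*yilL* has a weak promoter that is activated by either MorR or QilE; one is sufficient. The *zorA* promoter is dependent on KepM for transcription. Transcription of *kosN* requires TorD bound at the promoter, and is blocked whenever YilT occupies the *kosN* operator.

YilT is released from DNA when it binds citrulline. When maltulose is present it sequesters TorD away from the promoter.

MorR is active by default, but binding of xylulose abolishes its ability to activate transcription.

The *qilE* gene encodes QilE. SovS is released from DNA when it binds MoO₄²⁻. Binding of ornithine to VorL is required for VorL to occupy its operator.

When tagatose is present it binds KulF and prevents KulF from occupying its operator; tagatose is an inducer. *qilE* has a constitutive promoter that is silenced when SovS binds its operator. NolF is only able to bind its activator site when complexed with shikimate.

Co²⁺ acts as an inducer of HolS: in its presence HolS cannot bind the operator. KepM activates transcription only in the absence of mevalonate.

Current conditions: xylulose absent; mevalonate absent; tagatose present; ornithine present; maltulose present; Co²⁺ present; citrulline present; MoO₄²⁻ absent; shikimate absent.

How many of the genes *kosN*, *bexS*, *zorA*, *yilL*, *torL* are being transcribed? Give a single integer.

Maltulose is present, so TorD is inactive.
Citrulline is present, so YilT is inactive.
Required activator TorD is absent, so *kosN* is not transcribed.
→ *kosN* is OFF.
Shikimate is absent, so NolF is inactive.
Co²⁺ is present, so HolS is inactive.
Required activator NolF is absent, so *bexS* is not transcribed.
→ *bexS* is OFF.
Mevalonate is absent, so KepM is active.
No repressor is bound and KepM is active, so *zorA* is transcribed.
→ *zorA* is ON.
Xylulose is absent, so MorR is active.
MoO₄²⁻ is absent, so SovS is active.
With repressor SovS bound, *qilE* is not transcribed.
So QilE is not produced.
Activator MorR is present, so *yilL* is transcribed.
→ *yilL* is ON.
Tagatose is present, so KulF is inactive.
Ornithine is present, so VorL is active.
With repressor VorL bound, *torL* is not transcribed.
→ *torL* is OFF.
2 of the 5 genes are transcribed.

2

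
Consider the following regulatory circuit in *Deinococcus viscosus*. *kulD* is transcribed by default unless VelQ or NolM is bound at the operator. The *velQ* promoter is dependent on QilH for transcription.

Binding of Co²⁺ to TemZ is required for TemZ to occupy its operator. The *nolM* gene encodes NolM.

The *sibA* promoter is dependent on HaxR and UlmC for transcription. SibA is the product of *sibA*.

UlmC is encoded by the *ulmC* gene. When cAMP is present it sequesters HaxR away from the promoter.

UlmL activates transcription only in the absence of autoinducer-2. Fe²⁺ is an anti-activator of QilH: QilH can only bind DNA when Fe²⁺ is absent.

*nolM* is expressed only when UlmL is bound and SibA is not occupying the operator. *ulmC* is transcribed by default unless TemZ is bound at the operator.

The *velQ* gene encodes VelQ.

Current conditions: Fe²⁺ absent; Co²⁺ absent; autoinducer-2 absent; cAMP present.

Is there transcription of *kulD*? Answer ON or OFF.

Fe²⁺ is absent, so QilH is active.
No repressor is bound and QilH is active, so *velQ* is transcribed.
So VelQ is produced and active.
Autoinducer-2 is absent, so UlmL is active.
cAMP is present, so HaxR is inactive.
Co²⁺ is absent, so TemZ is inactive.
With no repressor bound, *ulmC* is transcribed.
So UlmC is produced and active.
Required activator HaxR is absent, so *sibA* is not transcribed.
So SibA is not produced.
No repressor is bound and UlmL is active, so *nolM* is transcribed.
So NolM is produced and active.
With repressor VelQ bound, *kulD* is not transcribed.

OFF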